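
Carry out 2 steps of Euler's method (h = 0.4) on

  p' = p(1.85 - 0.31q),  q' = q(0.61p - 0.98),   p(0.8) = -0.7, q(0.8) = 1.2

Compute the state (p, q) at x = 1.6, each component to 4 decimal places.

Euler on (p,q): p_{n+1} = p_n + h·p', q_{n+1} = q_n + h·q'.
0.800000: (-0.700000, 1.200000); f=(-1.034600, -1.688400) → (-1.113840, 0.524640)
1.200000: (-1.113840, 0.524640); f=(-1.879451, -0.870610) → (-1.865620, 0.176396)
(p(1.6), q(1.6)) ≈ (-1.8656, 0.1764)

-1.8656, 0.1764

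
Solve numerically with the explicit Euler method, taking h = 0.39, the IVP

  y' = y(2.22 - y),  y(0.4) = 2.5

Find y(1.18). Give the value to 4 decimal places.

Euler: y_{n+1} = y_n + h·f(s_n, y_n).
s=0.400000, y=2.500000: f=-0.700000 → y ← 2.500000 + 0.39·(-0.700000) = 2.227000
s=0.790000, y=2.227000: f=-0.015589 → y ← 2.227000 + 0.39·(-0.015589) = 2.220920
y(1.18) ≈ 2.2209

2.2209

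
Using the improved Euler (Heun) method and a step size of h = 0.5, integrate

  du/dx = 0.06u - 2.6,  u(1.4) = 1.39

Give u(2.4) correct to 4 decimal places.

Heun: k1 = f(x_n, u_n); k2 = f(x_n + h, u_n + h·k1); u_{n+1} = u_n + (h/2)·(k1 + k2).
x=1.400000, u=1.390000:
  k1 = f(1.400000, 1.390000) = -2.516600
  k2 = f(1.900000, 0.131700) = -2.592098
  u ← 1.390000 + (0.5/2)·(-2.516600 + (-2.592098)) = 0.112825
x=1.900000, u=0.112825:
  k1 = f(1.900000, 0.112825) = -2.593230
  k2 = f(2.400000, -1.183790) = -2.671027
  u ← 0.112825 + (0.5/2)·(-2.593230 + (-2.671027)) = -1.203239
u(2.4) ≈ -1.2032

-1.2032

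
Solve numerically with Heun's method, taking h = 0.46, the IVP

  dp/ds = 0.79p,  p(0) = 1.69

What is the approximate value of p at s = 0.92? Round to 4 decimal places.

3.4531

Heun: k1 = f(s_n, p_n); k2 = f(s_n + h, p_n + h·k1); p_{n+1} = p_n + (h/2)·(k1 + k2).
s=0.000000, p=1.690000:
  k1 = f(0.000000, 1.690000) = 1.335100
  k2 = f(0.460000, 2.304146) = 1.820275
  p ← 1.690000 + (0.46/2)·(1.335100 + 1.820275) = 2.415736
s=0.460000, p=2.415736:
  k1 = f(0.460000, 2.415736) = 1.908432
  k2 = f(0.920000, 3.293615) = 2.601956
  p ← 2.415736 + (0.46/2)·(1.908432 + 2.601956) = 3.453125
p(0.92) ≈ 3.4531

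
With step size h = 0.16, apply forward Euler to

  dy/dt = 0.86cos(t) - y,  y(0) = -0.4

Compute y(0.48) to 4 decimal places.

0.1047

Euler: y_{n+1} = y_n + h·f(t_n, y_n).
t=0.000000, y=-0.400000: f=1.260000 → y ← -0.400000 + 0.16·1.260000 = -0.198400
t=0.160000, y=-0.198400: f=1.047415 → y ← -0.198400 + 0.16·1.047415 = -0.030814
t=0.320000, y=-0.030814: f=0.847156 → y ← -0.030814 + 0.16·0.847156 = 0.104731
y(0.48) ≈ 0.1047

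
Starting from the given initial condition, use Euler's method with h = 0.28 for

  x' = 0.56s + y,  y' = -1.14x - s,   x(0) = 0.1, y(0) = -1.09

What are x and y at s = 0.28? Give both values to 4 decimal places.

Euler on (x,y): x_{n+1} = x_n + h·x', y_{n+1} = y_n + h·y'.
0.000000: (0.100000, -1.090000); f=(-1.090000, -0.114000) → (-0.205200, -1.121920)
(x(0.28), y(0.28)) ≈ (-0.2052, -1.1219)

-0.2052, -1.1219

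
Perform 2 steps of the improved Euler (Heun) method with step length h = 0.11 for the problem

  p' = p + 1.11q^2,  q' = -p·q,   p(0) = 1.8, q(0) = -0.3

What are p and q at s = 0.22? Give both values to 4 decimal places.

Heun on (p,q): k1 = f(s_n, state_n); k2 = f(s_n + h, state_n + h·k1); state_{n+1} = state_n + (h/2)·(k1 + k2).
0.000000: (1.800000, -0.300000)
  k1 = (1.899900, 0.540000)
  predictor → (2.008989, -0.240600)
  k2 = (2.073245, 0.483363)
  → (2.018523, -0.243715)
0.110000: (2.018523, -0.243715)
  k1 = (2.084454, 0.491944)
  predictor → (2.247813, -0.189601)
  k2 = (2.287716, 0.426188)
  → (2.258992, -0.193218)
(p(0.22), q(0.22)) ≈ (2.2590, -0.1932)

2.2590, -0.1932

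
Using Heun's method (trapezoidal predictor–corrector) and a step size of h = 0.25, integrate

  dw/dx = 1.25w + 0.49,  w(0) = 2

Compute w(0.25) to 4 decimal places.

2.8643

Heun: k1 = f(x_n, w_n); k2 = f(x_n + h, w_n + h·k1); w_{n+1} = w_n + (h/2)·(k1 + k2).
x=0.000000, w=2.000000:
  k1 = f(0.000000, 2.000000) = 2.990000
  k2 = f(0.250000, 2.747500) = 3.924375
  w ← 2.000000 + (0.25/2)·(2.990000 + 3.924375) = 2.864297
w(0.25) ≈ 2.8643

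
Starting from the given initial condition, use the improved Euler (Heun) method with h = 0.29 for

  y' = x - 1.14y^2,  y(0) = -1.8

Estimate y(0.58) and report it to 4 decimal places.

Heun: k1 = f(x_n, y_n); k2 = f(x_n + h, y_n + h·k1); y_{n+1} = y_n + (h/2)·(k1 + k2).
x=0.000000, y=-1.800000:
  k1 = f(0.000000, -1.800000) = -3.693600
  k2 = f(0.290000, -2.871144) = -9.107553
  y ← -1.800000 + (0.29/2)·(-3.693600 + (-9.107553)) = -3.656167
x=0.290000, y=-3.656167:
  k1 = f(0.290000, -3.656167) = -14.949017
  k2 = f(0.580000, -7.991382) = -72.222896
  y ← -3.656167 + (0.29/2)·(-14.949017 + (-72.222896)) = -16.296095
y(0.58) ≈ -16.2961

-16.2961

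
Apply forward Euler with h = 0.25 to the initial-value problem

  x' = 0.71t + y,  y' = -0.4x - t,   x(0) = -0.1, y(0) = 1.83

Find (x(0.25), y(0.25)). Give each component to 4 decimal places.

Euler on (x,y): x_{n+1} = x_n + h·x', y_{n+1} = y_n + h·y'.
0.000000: (-0.100000, 1.830000); f=(1.830000, 0.040000) → (0.357500, 1.840000)
(x(0.25), y(0.25)) ≈ (0.3575, 1.8400)

0.3575, 1.8400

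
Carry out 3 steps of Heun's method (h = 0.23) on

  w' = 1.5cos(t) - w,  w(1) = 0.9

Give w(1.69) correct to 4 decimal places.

Heun: k1 = f(t_n, w_n); k2 = f(t_n + h, w_n + h·k1); w_{n+1} = w_n + (h/2)·(k1 + k2).
t=1.000000, w=0.900000:
  k1 = f(1.000000, 0.900000) = -0.089547
  k2 = f(1.230000, 0.879404) = -0.378048
  w ← 0.900000 + (0.23/2)·(-0.089547 + (-0.378048)) = 0.846227
t=1.230000, w=0.846227:
  k1 = f(1.230000, 0.846227) = -0.344870
  k2 = f(1.460000, 0.766907) = -0.601052
  w ← 0.846227 + (0.23/2)·(-0.344870 + (-0.601052)) = 0.737446
t=1.460000, w=0.737446:
  k1 = f(1.460000, 0.737446) = -0.571591
  k2 = f(1.690000, 0.605980) = -0.784362
  w ← 0.737446 + (0.23/2)·(-0.571591 + (-0.784362)) = 0.581511
w(1.69) ≈ 0.5815

0.5815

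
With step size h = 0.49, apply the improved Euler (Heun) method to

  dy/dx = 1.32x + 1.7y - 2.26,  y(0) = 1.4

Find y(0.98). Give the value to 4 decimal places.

2.6177

Heun: k1 = f(x_n, y_n); k2 = f(x_n + h, y_n + h·k1); y_{n+1} = y_n + (h/2)·(k1 + k2).
x=0.000000, y=1.400000:
  k1 = f(0.000000, 1.400000) = 0.120000
  k2 = f(0.490000, 1.458800) = 0.866760
  y ← 1.400000 + (0.49/2)·(0.120000 + 0.866760) = 1.641756
x=0.490000, y=1.641756:
  k1 = f(0.490000, 1.641756) = 1.177786
  k2 = f(0.980000, 2.218871) = 2.805681
  y ← 1.641756 + (0.49/2)·(1.177786 + 2.805681) = 2.617705
y(0.98) ≈ 2.6177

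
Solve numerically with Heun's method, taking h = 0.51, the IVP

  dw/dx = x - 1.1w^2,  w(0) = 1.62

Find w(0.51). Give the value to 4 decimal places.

Heun: k1 = f(x_n, w_n); k2 = f(x_n + h, w_n + h·k1); w_{n+1} = w_n + (h/2)·(k1 + k2).
x=0.000000, w=1.620000:
  k1 = f(0.000000, 1.620000) = -2.886840
  k2 = f(0.510000, 0.147712) = 0.485999
  w ← 1.620000 + (0.51/2)·(-2.886840 + 0.485999) = 1.007786
w(0.51) ≈ 1.0078

1.0078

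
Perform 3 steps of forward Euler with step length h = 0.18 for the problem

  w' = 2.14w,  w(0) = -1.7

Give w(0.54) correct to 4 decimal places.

Euler: w_{n+1} = w_n + h·f(t_n, w_n).
t=0.000000, w=-1.700000: f=-3.638000 → w ← -1.700000 + 0.18·(-3.638000) = -2.354840
t=0.180000, w=-2.354840: f=-5.039358 → w ← -2.354840 + 0.18·(-5.039358) = -3.261924
t=0.360000, w=-3.261924: f=-6.980518 → w ← -3.261924 + 0.18·(-6.980518) = -4.518418
w(0.54) ≈ -4.5184

-4.5184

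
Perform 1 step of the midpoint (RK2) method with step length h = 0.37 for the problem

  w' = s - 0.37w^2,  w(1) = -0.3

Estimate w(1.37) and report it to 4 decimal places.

0.1364

Midpoint: k1 = f(s_n, w_n); k2 = f(s_n + h/2, w_n + (h/2)·k1); w_{n+1} = w_n + h·k2.
s=1.000000, w=-0.300000:
  k1 = f(1.000000, -0.300000) = 0.966700
  k2 = f(1.185000, -0.121160) = 1.179568
  w ← -0.300000 + 0.37·1.179568 = 0.136440
w(1.37) ≈ 0.1364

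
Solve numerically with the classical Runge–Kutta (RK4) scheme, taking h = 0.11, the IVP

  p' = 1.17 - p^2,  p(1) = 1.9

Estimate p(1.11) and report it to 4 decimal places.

1.6789

RK4: k1 = f(t_n, p_n); k2 = f(t_n + h/2, p_n + (h/2)·k1); k3 = f(t_n + h/2, p_n + (h/2)·k2); k4 = f(t_n + h, p_n + h·k3); p_{n+1} = p_n + (h/6)·(k1 + 2k2 + 2k3 + k4).
t=1.000000, p=1.900000:
  k1 = f(1.000000, 1.900000) = -2.440000
  k2 = f(1.055000, 1.765800) = -1.948050
  k3 = f(1.055000, 1.792857) = -2.044337
  k4 = f(1.110000, 1.675123) = -1.636037
  p ← 1.900000 + (0.11/6)·(k1 + 2k2 + 2k3 + k4) = 1.678885
p(1.11) ≈ 1.6789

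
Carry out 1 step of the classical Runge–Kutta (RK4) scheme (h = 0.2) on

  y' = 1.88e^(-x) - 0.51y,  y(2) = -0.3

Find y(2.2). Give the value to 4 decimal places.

-0.2271

RK4: k1 = f(x_n, y_n); k2 = f(x_n + h/2, y_n + (h/2)·k1); k3 = f(x_n + h/2, y_n + (h/2)·k2); k4 = f(x_n + h, y_n + h·k3); y_{n+1} = y_n + (h/6)·(k1 + 2k2 + 2k3 + k4).
x=2.000000, y=-0.300000:
  k1 = f(2.000000, -0.300000) = 0.407430
  k2 = f(2.100000, -0.259257) = 0.362439
  k3 = f(2.100000, -0.263756) = 0.364734
  k4 = f(2.200000, -0.227053) = 0.324107
  y ← -0.300000 + (0.2/6)·(k1 + 2k2 + 2k3 + k4) = -0.227137
y(2.2) ≈ -0.2271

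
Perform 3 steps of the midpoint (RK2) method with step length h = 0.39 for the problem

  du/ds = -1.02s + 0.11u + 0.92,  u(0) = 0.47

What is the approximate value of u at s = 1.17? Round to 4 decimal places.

Midpoint: k1 = f(s_n, u_n); k2 = f(s_n + h/2, u_n + (h/2)·k1); u_{n+1} = u_n + h·k2.
s=0.000000, u=0.470000:
  k1 = f(0.000000, 0.470000) = 0.971700
  k2 = f(0.195000, 0.659481) = 0.793643
  u ← 0.470000 + 0.39·0.793643 = 0.779521
s=0.390000, u=0.779521:
  k1 = f(0.390000, 0.779521) = 0.607947
  k2 = f(0.585000, 0.898070) = 0.422088
  u ← 0.779521 + 0.39·0.422088 = 0.944135
s=0.780000, u=0.944135:
  k1 = f(0.780000, 0.944135) = 0.228255
  k2 = f(0.975000, 0.988645) = 0.034251
  u ← 0.944135 + 0.39·0.034251 = 0.957493
u(1.17) ≈ 0.9575

0.9575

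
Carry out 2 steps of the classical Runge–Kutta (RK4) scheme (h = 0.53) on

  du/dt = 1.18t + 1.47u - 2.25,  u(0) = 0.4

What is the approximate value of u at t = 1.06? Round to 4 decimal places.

-2.6361

RK4: k1 = f(t_n, u_n); k2 = f(t_n + h/2, u_n + (h/2)·k1); k3 = f(t_n + h/2, u_n + (h/2)·k2); k4 = f(t_n + h, u_n + h·k3); u_{n+1} = u_n + (h/6)·(k1 + 2k2 + 2k3 + k4).
t=0.000000, u=0.400000:
  k1 = f(0.000000, 0.400000) = -1.662000
  k2 = f(0.265000, -0.040430) = -1.996732
  k3 = f(0.265000, -0.129134) = -2.127127
  k4 = f(0.530000, -0.727377) = -2.693845
  u ← 0.400000 + (0.53/6)·(k1 + 2k2 + 2k3 + k4) = -0.713315
t=0.530000, u=-0.713315:
  k1 = f(0.530000, -0.713315) = -2.673173
  k2 = f(0.795000, -1.421705) = -3.401807
  k3 = f(0.795000, -1.614794) = -3.685647
  k4 = f(1.060000, -2.666707) = -4.919260
  u ← -0.713315 + (0.53/6)·(k1 + 2k2 + 2k3 + k4) = -2.636096
u(1.06) ≈ -2.6361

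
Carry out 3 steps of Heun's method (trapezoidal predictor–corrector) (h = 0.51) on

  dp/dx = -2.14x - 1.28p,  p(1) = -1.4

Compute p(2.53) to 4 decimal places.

-3.1056

Heun: k1 = f(x_n, p_n); k2 = f(x_n + h, p_n + h·k1); p_{n+1} = p_n + (h/2)·(k1 + k2).
x=1.000000, p=-1.400000:
  k1 = f(1.000000, -1.400000) = -0.348000
  k2 = f(1.510000, -1.577480) = -1.212226
  p ← -1.400000 + (0.51/2)·(-0.348000 + (-1.212226)) = -1.797858
x=1.510000, p=-1.797858:
  k1 = f(1.510000, -1.797858) = -0.930142
  k2 = f(2.020000, -2.272230) = -1.414345
  p ← -1.797858 + (0.51/2)·(-0.930142 + (-1.414345)) = -2.395702
x=2.020000, p=-2.395702:
  k1 = f(2.020000, -2.395702) = -1.256302
  k2 = f(2.530000, -3.036416) = -1.527588
  p ← -2.395702 + (0.51/2)·(-1.256302 + (-1.527588)) = -3.105594
p(2.53) ≈ -3.1056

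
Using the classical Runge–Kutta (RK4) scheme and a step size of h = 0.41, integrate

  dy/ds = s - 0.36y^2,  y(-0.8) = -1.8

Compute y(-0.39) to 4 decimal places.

RK4: k1 = f(s_n, y_n); k2 = f(s_n + h/2, y_n + (h/2)·k1); k3 = f(s_n + h/2, y_n + (h/2)·k2); k4 = f(s_n + h, y_n + h·k3); y_{n+1} = y_n + (h/6)·(k1 + 2k2 + 2k3 + k4).
s=-0.800000, y=-1.800000:
  k1 = f(-0.800000, -1.800000) = -1.966400
  k2 = f(-0.595000, -2.203112) = -2.342333
  k3 = f(-0.595000, -2.280178) = -2.466717
  k4 = f(-0.390000, -2.811354) = -3.235336
  y ← -1.800000 + (0.41/6)·(k1 + 2k2 + 2k3 + k4) = -2.812689
y(-0.39) ≈ -2.8127

-2.8127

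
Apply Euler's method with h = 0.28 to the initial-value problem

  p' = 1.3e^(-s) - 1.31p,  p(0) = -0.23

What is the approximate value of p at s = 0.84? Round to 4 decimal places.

Euler: p_{n+1} = p_n + h·f(s_n, p_n).
s=0.000000, p=-0.230000: f=1.601300 → p ← -0.230000 + 0.28·1.601300 = 0.218364
s=0.280000, p=0.218364: f=0.696462 → p ← 0.218364 + 0.28·0.696462 = 0.413373
s=0.560000, p=0.413373: f=0.201053 → p ← 0.413373 + 0.28·0.201053 = 0.469668
p(0.84) ≈ 0.4697

0.4697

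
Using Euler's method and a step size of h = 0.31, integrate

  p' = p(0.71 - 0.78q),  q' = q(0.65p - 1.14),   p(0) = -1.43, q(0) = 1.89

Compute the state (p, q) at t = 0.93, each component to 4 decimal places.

-1.3258, 0.1198

Euler on (p,q): p_{n+1} = p_n + h·p', q_{n+1} = q_n + h·q'.
0.000000: (-1.430000, 1.890000); f=(1.092806, -3.911355) → (-1.091230, 0.677480)
0.310000: (-1.091230, 0.677480); f=(-0.198130, -1.252863) → (-1.152650, 0.289092)
0.620000: (-1.152650, 0.289092); f=(-0.558468, -0.546160) → (-1.325776, 0.119783)
(p(0.93), q(0.93)) ≈ (-1.3258, 0.1198)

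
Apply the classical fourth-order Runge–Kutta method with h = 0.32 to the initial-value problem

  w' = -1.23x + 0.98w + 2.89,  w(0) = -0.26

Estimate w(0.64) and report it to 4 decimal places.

RK4: k1 = f(x_n, w_n); k2 = f(x_n + h/2, w_n + (h/2)·k1); k3 = f(x_n + h/2, w_n + (h/2)·k2); k4 = f(x_n + h, w_n + h·k3); w_{n+1} = w_n + (h/6)·(k1 + 2k2 + 2k3 + k4).
x=0.000000, w=-0.260000:
  k1 = f(0.000000, -0.260000) = 2.635200
  k2 = f(0.160000, 0.161632) = 2.851599
  k3 = f(0.160000, 0.196256) = 2.885531
  k4 = f(0.320000, 0.663370) = 3.146502
  w ← -0.260000 + (0.32/6)·(k1 + 2k2 + 2k3 + k4) = 0.660318
x=0.320000, w=0.660318:
  k1 = f(0.320000, 0.660318) = 3.143512
  k2 = f(0.480000, 1.163280) = 3.439614
  k3 = f(0.480000, 1.210656) = 3.486043
  k4 = f(0.640000, 1.775852) = 3.843135
  w ← 0.660318 + (0.32/6)·(k1 + 2k2 + 2k3 + k4) = 1.771676
w(0.64) ≈ 1.7717

1.7717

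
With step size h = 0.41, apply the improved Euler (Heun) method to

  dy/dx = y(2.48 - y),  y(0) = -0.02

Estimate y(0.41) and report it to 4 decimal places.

-0.0512

Heun: k1 = f(x_n, y_n); k2 = f(x_n + h, y_n + h·k1); y_{n+1} = y_n + (h/2)·(k1 + k2).
x=0.000000, y=-0.020000:
  k1 = f(0.000000, -0.020000) = -0.050000
  k2 = f(0.410000, -0.040500) = -0.102080
  y ← -0.020000 + (0.41/2)·(-0.050000 + (-0.102080)) = -0.051176
y(0.41) ≈ -0.0512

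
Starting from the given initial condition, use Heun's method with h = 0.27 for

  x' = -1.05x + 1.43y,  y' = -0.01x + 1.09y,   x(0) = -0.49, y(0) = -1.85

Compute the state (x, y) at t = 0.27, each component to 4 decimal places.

Heun on (x,y): k1 = f(t_n, state_n); k2 = f(t_n + h, state_n + h·k1); state_{n+1} = state_n + (h/2)·(k1 + k2).
0.000000: (-0.490000, -1.850000)
  k1 = (-2.131000, -2.011600)
  predictor → (-1.065370, -2.393132)
  k2 = (-2.303540, -2.597860)
  → (-1.088663, -2.472277)
(x(0.27), y(0.27)) ≈ (-1.0887, -2.4723)

-1.0887, -2.4723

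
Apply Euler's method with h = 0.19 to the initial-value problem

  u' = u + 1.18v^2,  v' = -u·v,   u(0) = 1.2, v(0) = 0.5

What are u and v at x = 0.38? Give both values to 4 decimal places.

1.7994, 0.2772

Euler on (u,v): u_{n+1} = u_n + h·u', v_{n+1} = v_n + h·v'.
0.000000: (1.200000, 0.500000); f=(1.495000, -0.600000) → (1.484050, 0.386000)
0.190000: (1.484050, 0.386000); f=(1.659865, -0.572843) → (1.799424, 0.277160)
(u(0.38), v(0.38)) ≈ (1.7994, 0.2772)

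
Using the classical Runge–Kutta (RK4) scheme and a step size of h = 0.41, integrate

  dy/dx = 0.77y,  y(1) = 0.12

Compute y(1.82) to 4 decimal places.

RK4: k1 = f(x_n, y_n); k2 = f(x_n + h/2, y_n + (h/2)·k1); k3 = f(x_n + h/2, y_n + (h/2)·k2); k4 = f(x_n + h, y_n + h·k3); y_{n+1} = y_n + (h/6)·(k1 + 2k2 + 2k3 + k4).
x=1.000000, y=0.120000:
  k1 = f(1.000000, 0.120000) = 0.092400
  k2 = f(1.205000, 0.138942) = 0.106985
  k3 = f(1.205000, 0.141932) = 0.109288
  k4 = f(1.410000, 0.164808) = 0.126902
  y ← 0.120000 + (0.41/6)·(k1 + 2k2 + 2k3 + k4) = 0.164543
x=1.410000, y=0.164543:
  k1 = f(1.410000, 0.164543) = 0.126698
  k2 = f(1.615000, 0.190516) = 0.146697
  k3 = f(1.615000, 0.194616) = 0.149854
  k4 = f(1.820000, 0.225983) = 0.174007
  y ← 0.164543 + (0.41/6)·(k1 + 2k2 + 2k3 + k4) = 0.225620
y(1.82) ≈ 0.2256

0.2256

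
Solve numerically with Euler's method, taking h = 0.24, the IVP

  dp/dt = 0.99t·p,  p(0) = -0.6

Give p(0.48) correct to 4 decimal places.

-0.6342

Euler: p_{n+1} = p_n + h·f(t_n, p_n).
t=0.000000, p=-0.600000: f=0.000000 → p ← -0.600000 + 0.24·0.000000 = -0.600000
t=0.240000, p=-0.600000: f=-0.142560 → p ← -0.600000 + 0.24·(-0.142560) = -0.634214
p(0.48) ≈ -0.6342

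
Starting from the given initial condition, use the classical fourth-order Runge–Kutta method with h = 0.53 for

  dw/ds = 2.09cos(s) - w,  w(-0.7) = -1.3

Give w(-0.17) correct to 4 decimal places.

0.0130

RK4: k1 = f(s_n, w_n); k2 = f(s_n + h/2, w_n + (h/2)·k1); k3 = f(s_n + h/2, w_n + (h/2)·k2); k4 = f(s_n + h, w_n + h·k3); w_{n+1} = w_n + (h/6)·(k1 + 2k2 + 2k3 + k4).
s=-0.700000, w=-1.300000:
  k1 = f(-0.700000, -1.300000) = 2.898520
  k2 = f(-0.435000, -0.531892) = 2.427251
  k3 = f(-0.435000, -0.656779) = 2.552137
  k4 = f(-0.170000, 0.052633) = 2.007240
  w ← -1.300000 + (0.53/6)·(k1 + 2k2 + 2k3 + k4) = 0.013034
w(-0.17) ≈ 0.0130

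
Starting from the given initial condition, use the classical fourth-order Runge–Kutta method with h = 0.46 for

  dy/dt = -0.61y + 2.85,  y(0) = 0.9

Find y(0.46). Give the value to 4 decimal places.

1.8229

RK4: k1 = f(t_n, y_n); k2 = f(t_n + h/2, y_n + (h/2)·k1); k3 = f(t_n + h/2, y_n + (h/2)·k2); k4 = f(t_n + h, y_n + h·k3); y_{n+1} = y_n + (h/6)·(k1 + 2k2 + 2k3 + k4).
t=0.000000, y=0.900000:
  k1 = f(0.000000, 0.900000) = 2.301000
  k2 = f(0.230000, 1.429230) = 1.978170
  k3 = f(0.230000, 1.354979) = 2.023463
  k4 = f(0.460000, 1.830793) = 1.733216
  y ← 0.900000 + (0.46/6)·(k1 + 2k2 + 2k3 + k4) = 1.822874
y(0.46) ≈ 1.8229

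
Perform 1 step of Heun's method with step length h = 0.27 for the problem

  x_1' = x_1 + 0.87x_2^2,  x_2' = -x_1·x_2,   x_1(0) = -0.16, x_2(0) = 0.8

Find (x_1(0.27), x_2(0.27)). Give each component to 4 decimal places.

-0.0318, 0.8232

Heun on (x_1,x_2): k1 = f(t_n, state_n); k2 = f(t_n + h, state_n + h·k1); state_{n+1} = state_n + (h/2)·(k1 + k2).
0.000000: (-0.160000, 0.800000)
  k1 = (0.396800, 0.128000)
  predictor → (-0.052864, 0.834560)
  k2 = (0.553083, 0.044118)
  → (-0.031766, 0.823236)
(x_1(0.27), x_2(0.27)) ≈ (-0.0318, 0.8232)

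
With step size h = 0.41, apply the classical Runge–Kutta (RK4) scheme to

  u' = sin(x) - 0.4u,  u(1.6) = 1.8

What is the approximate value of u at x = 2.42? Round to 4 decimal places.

1.9052

RK4: k1 = f(x_n, u_n); k2 = f(x_n + h/2, u_n + (h/2)·k1); k3 = f(x_n + h/2, u_n + (h/2)·k2); k4 = f(x_n + h, u_n + h·k3); u_{n+1} = u_n + (h/6)·(k1 + 2k2 + 2k3 + k4).
x=1.600000, u=1.800000:
  k1 = f(1.600000, 1.800000) = 0.279574
  k2 = f(1.805000, 1.857313) = 0.229774
  k3 = f(1.805000, 1.847104) = 0.233858
  k4 = f(2.010000, 1.895882) = 0.146738
  u ← 1.800000 + (0.41/6)·(k1 + 2k2 + 2k3 + k4) = 1.892494
x=2.010000, u=1.892494:
  k1 = f(2.010000, 1.892494) = 0.148093
  k2 = f(2.215000, 1.922853) = 0.030437
  k3 = f(2.215000, 1.898734) = 0.040085
  k4 = f(2.420000, 1.908929) = -0.102990
  u ← 1.892494 + (0.41/6)·(k1 + 2k2 + 2k3 + k4) = 1.905214
u(2.42) ≈ 1.9052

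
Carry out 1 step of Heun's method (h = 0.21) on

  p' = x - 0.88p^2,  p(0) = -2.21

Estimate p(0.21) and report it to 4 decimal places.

-3.5344

Heun: k1 = f(x_n, p_n); k2 = f(x_n + h, p_n + h·k1); p_{n+1} = p_n + (h/2)·(k1 + k2).
x=0.000000, p=-2.210000:
  k1 = f(0.000000, -2.210000) = -4.298008
  k2 = f(0.210000, -3.112582) = -8.315585
  p ← -2.210000 + (0.21/2)·(-4.298008 + (-8.315585)) = -3.534427
p(0.21) ≈ -3.5344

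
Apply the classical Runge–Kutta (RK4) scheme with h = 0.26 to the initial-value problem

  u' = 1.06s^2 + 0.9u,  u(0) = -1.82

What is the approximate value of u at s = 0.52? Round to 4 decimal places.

-2.8501

RK4: k1 = f(s_n, u_n); k2 = f(s_n + h/2, u_n + (h/2)·k1); k3 = f(s_n + h/2, u_n + (h/2)·k2); k4 = f(s_n + h, u_n + h·k3); u_{n+1} = u_n + (h/6)·(k1 + 2k2 + 2k3 + k4).
s=0.000000, u=-1.820000:
  k1 = f(0.000000, -1.820000) = -1.638000
  k2 = f(0.130000, -2.032940) = -1.811732
  k3 = f(0.130000, -2.055525) = -1.832059
  k4 = f(0.260000, -2.296335) = -1.995046
  u ← -1.820000 + (0.26/6)·(k1 + 2k2 + 2k3 + k4) = -2.293227
s=0.260000, u=-2.293227:
  k1 = f(0.260000, -2.293227) = -1.992248
  k2 = f(0.390000, -2.552219) = -2.135772
  k3 = f(0.390000, -2.570877) = -2.152564
  k4 = f(0.520000, -2.852894) = -2.280980
  u ← -2.293227 + (0.26/6)·(k1 + 2k2 + 2k3 + k4) = -2.850056
u(0.52) ≈ -2.8501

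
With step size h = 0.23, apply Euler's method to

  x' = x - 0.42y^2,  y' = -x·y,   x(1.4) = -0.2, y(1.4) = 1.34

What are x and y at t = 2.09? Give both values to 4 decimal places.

-1.0962, 1.7863

Euler on (x,y): x_{n+1} = x_n + h·x', y_{n+1} = y_n + h·y'.
1.400000: (-0.200000, 1.340000); f=(-0.954152, 0.268000) → (-0.419455, 1.401640)
1.630000: (-0.419455, 1.401640); f=(-1.244585, 0.587925) → (-0.705709, 1.536863)
1.860000: (-0.705709, 1.536863); f=(-1.697727, 1.084579) → (-1.096187, 1.786316)
(x(2.09), y(2.09)) ≈ (-1.0962, 1.7863)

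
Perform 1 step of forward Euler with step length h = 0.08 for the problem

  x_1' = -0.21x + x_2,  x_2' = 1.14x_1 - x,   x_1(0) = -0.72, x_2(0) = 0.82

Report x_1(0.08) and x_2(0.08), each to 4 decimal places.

Euler on (x_1,x_2): x_1_{n+1} = x_1_n + h·x_1', x_2_{n+1} = x_2_n + h·x_2'.
0.000000: (-0.720000, 0.820000); f=(0.820000, -0.820800) → (-0.654400, 0.754336)
(x_1(0.08), x_2(0.08)) ≈ (-0.6544, 0.7543)

-0.6544, 0.7543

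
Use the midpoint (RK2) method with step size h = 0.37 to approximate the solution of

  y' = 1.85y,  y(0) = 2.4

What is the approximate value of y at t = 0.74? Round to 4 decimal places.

Midpoint: k1 = f(t_n, y_n); k2 = f(t_n + h/2, y_n + (h/2)·k1); y_{n+1} = y_n + h·k2.
t=0.000000, y=2.400000:
  k1 = f(0.000000, 2.400000) = 4.440000
  k2 = f(0.185000, 3.221400) = 5.959590
  y ← 2.400000 + 0.37·5.959590 = 4.605048
t=0.370000, y=4.605048:
  k1 = f(0.370000, 4.605048) = 8.519339
  k2 = f(0.555000, 6.181126) = 11.435083
  y ← 4.605048 + 0.37·11.435083 = 8.836029
y(0.74) ≈ 8.8360

8.8360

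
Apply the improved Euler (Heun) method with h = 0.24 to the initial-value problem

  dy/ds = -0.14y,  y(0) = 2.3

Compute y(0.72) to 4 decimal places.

Heun: k1 = f(s_n, y_n); k2 = f(s_n + h, y_n + h·k1); y_{n+1} = y_n + (h/2)·(k1 + k2).
s=0.000000, y=2.300000:
  k1 = f(0.000000, 2.300000) = -0.322000
  k2 = f(0.240000, 2.222720) = -0.311181
  y ← 2.300000 + (0.24/2)·(-0.322000 + (-0.311181)) = 2.224018
s=0.240000, y=2.224018:
  k1 = f(0.240000, 2.224018) = -0.311363
  k2 = f(0.480000, 2.149291) = -0.300901
  y ← 2.224018 + (0.24/2)·(-0.311363 + (-0.300901)) = 2.150547
s=0.480000, y=2.150547:
  k1 = f(0.480000, 2.150547) = -0.301077
  k2 = f(0.720000, 2.078288) = -0.290960
  y ← 2.150547 + (0.24/2)·(-0.301077 + (-0.290960)) = 2.079502
y(0.72) ≈ 2.0795

2.0795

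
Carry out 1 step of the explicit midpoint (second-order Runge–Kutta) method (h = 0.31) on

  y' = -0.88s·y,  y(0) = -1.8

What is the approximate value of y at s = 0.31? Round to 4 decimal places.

-1.7239

Midpoint: k1 = f(s_n, y_n); k2 = f(s_n + h/2, y_n + (h/2)·k1); y_{n+1} = y_n + h·k2.
s=0.000000, y=-1.800000:
  k1 = f(0.000000, -1.800000) = 0.000000
  k2 = f(0.155000, -1.800000) = 0.245520
  y ← -1.800000 + 0.31·0.245520 = -1.723889
y(0.31) ≈ -1.7239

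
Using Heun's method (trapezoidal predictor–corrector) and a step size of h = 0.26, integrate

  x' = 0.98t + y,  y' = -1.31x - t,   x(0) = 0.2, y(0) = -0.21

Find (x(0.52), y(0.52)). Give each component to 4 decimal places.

0.1741, -0.4597

Heun on (x,y): k1 = f(t_n, state_n); k2 = f(t_n + h, state_n + h·k1); state_{n+1} = state_n + (h/2)·(k1 + k2).
0.000000: (0.200000, -0.210000)
  k1 = (-0.210000, -0.262000)
  predictor → (0.145400, -0.278120)
  k2 = (-0.023320, -0.450474)
  → (0.169668, -0.302622)
0.260000: (0.169668, -0.302622)
  k1 = (-0.047822, -0.482266)
  predictor → (0.157235, -0.428011)
  k2 = (0.081589, -0.725978)
  → (0.174058, -0.459693)
(x(0.52), y(0.52)) ≈ (0.1741, -0.4597)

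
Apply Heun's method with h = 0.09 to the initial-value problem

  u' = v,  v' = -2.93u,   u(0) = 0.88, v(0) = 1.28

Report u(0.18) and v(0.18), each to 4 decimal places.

1.0660, 0.7608

Heun on (u,v): k1 = f(t_n, state_n); k2 = f(t_n + h, state_n + h·k1); state_{n+1} = state_n + (h/2)·(k1 + k2).
0.000000: (0.880000, 1.280000)
  k1 = (1.280000, -2.578400)
  predictor → (0.995200, 1.047944)
  k2 = (1.047944, -2.915936)
  → (0.984757, 1.032755)
0.090000: (0.984757, 1.032755)
  k1 = (1.032755, -2.885339)
  predictor → (1.077705, 0.773074)
  k2 = (0.773074, -3.157677)
  → (1.066020, 0.760819)
(u(0.18), v(0.18)) ≈ (1.0660, 0.7608)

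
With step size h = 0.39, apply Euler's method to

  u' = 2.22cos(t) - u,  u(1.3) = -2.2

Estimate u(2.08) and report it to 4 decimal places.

-0.7803

Euler: u_{n+1} = u_n + h·f(t_n, u_n).
t=1.300000, u=-2.200000: f=2.793847 → u ← -2.200000 + 0.39·2.793847 = -1.110400
t=1.690000, u=-1.110400: f=0.846394 → u ← -1.110400 + 0.39·0.846394 = -0.780306
u(2.08) ≈ -0.7803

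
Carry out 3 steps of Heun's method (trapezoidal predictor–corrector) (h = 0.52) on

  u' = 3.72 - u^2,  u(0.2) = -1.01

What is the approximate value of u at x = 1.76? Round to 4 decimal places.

1.1656

Heun: k1 = f(x_n, u_n); k2 = f(x_n + h, u_n + h·k1); u_{n+1} = u_n + (h/2)·(k1 + k2).
x=0.200000, u=-1.010000:
  k1 = f(0.200000, -1.010000) = 2.699900
  k2 = f(0.720000, 0.393948) = 3.564805
  u ← -1.010000 + (0.52/2)·(2.699900 + 3.564805) = 0.618823
x=0.720000, u=0.618823:
  k1 = f(0.720000, 0.618823) = 3.337058
  k2 = f(1.240000, 2.354093) = -1.821755
  u ← 0.618823 + (0.52/2)·(3.337058 + (-1.821755)) = 1.012802
x=1.240000, u=1.012802:
  k1 = f(1.240000, 1.012802) = 2.694232
  k2 = f(1.760000, 2.413803) = -2.106443
  u ← 1.012802 + (0.52/2)·(2.694232 + (-2.106443)) = 1.165627
u(1.76) ≈ 1.1656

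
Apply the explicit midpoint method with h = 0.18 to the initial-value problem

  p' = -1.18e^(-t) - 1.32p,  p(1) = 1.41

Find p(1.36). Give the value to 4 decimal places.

Midpoint: k1 = f(t_n, p_n); k2 = f(t_n + h/2, p_n + (h/2)·k1); p_{n+1} = p_n + h·k2.
t=1.000000, p=1.410000:
  k1 = f(1.000000, 1.410000) = -2.295298
  k2 = f(1.090000, 1.203423) = -1.985254
  p ← 1.410000 + 0.18·(-1.985254) = 1.052654
t=1.180000, p=1.052654:
  k1 = f(1.180000, 1.052654) = -1.752093
  k2 = f(1.270000, 0.894966) = -1.512736
  p ← 1.052654 + 0.18·(-1.512736) = 0.780362
p(1.36) ≈ 0.7804

0.7804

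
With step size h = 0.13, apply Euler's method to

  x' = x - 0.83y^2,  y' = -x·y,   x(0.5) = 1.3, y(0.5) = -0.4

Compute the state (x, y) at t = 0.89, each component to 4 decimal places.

1.8324, -0.2126

Euler on (x,y): x_{n+1} = x_n + h·x', y_{n+1} = y_n + h·y'.
0.500000: (1.300000, -0.400000); f=(1.167200, 0.520000) → (1.451736, -0.332400)
0.630000: (1.451736, -0.332400); f=(1.360029, 0.482557) → (1.628540, -0.269668)
0.760000: (1.628540, -0.269668); f=(1.568182, 0.439164) → (1.832403, -0.212576)
(x(0.89), y(0.89)) ≈ (1.8324, -0.2126)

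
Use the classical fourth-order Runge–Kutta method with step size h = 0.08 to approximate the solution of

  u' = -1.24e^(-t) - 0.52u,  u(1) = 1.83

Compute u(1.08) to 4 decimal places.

RK4: k1 = f(t_n, u_n); k2 = f(t_n + h/2, u_n + (h/2)·k1); k3 = f(t_n + h/2, u_n + (h/2)·k2); k4 = f(t_n + h, u_n + h·k3); u_{n+1} = u_n + (h/6)·(k1 + 2k2 + 2k3 + k4).
t=1.000000, u=1.830000:
  k1 = f(1.000000, 1.830000) = -1.407771
  k2 = f(1.040000, 1.773689) = -1.360602
  k3 = f(1.040000, 1.775576) = -1.361583
  k4 = f(1.080000, 1.721073) = -1.316057
  u ← 1.830000 + (0.08/6)·(k1 + 2k2 + 2k3 + k4) = 1.721091
u(1.08) ≈ 1.7211

1.7211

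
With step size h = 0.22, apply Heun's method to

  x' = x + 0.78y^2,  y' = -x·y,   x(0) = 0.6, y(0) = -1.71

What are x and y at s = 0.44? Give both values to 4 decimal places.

Heun on (x,y): k1 = f(s_n, state_n); k2 = f(s_n + h, state_n + h·k1); state_{n+1} = state_n + (h/2)·(k1 + k2).
0.000000: (0.600000, -1.710000)
  k1 = (2.880798, 1.026000)
  predictor → (1.233776, -1.484280)
  k2 = (2.952184, 1.831268)
  → (1.241628, -1.395700)
0.220000: (1.241628, -1.395700)
  k1 = (2.761052, 1.732941)
  predictor → (1.849059, -1.014454)
  k2 = (2.651770, 1.875785)
  → (1.837038, -0.998741)
(x(0.44), y(0.44)) ≈ (1.8370, -0.9987)

1.8370, -0.9987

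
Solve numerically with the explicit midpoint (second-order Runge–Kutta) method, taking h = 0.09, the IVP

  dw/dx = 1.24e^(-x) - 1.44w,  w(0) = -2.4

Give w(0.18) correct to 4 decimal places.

-1.6752

Midpoint: k1 = f(x_n, w_n); k2 = f(x_n + h/2, w_n + (h/2)·k1); w_{n+1} = w_n + h·k2.
x=0.000000, w=-2.400000:
  k1 = f(0.000000, -2.400000) = 4.696000
  k2 = f(0.045000, -2.188680) = 4.337136
  w ← -2.400000 + 0.09·4.337136 = -2.009658
x=0.090000, w=-2.009658:
  k1 = f(0.090000, -2.009658) = 4.027182
  k2 = f(0.135000, -1.828435) = 3.716354
  w ← -2.009658 + 0.09·3.716354 = -1.675186
w(0.18) ≈ -1.6752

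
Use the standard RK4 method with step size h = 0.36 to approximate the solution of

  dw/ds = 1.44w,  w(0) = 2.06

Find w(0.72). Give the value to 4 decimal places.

RK4: k1 = f(s_n, w_n); k2 = f(s_n + h/2, w_n + (h/2)·k1); k3 = f(s_n + h/2, w_n + (h/2)·k2); k4 = f(s_n + h, w_n + h·k3); w_{n+1} = w_n + (h/6)·(k1 + 2k2 + 2k3 + k4).
s=0.000000, w=2.060000:
  k1 = f(0.000000, 2.060000) = 2.966400
  k2 = f(0.180000, 2.593952) = 3.735291
  k3 = f(0.180000, 2.732352) = 3.934587
  k4 = f(0.360000, 3.476451) = 5.006090
  w ← 2.060000 + (0.36/6)·(k1 + 2k2 + 2k3 + k4) = 3.458735
s=0.360000, w=3.458735:
  k1 = f(0.360000, 3.458735) = 4.980578
  k2 = f(0.540000, 4.355239) = 6.271544
  k3 = f(0.540000, 4.587613) = 6.606162
  k4 = f(0.720000, 5.836953) = 8.405213
  w ← 3.458735 + (0.36/6)·(k1 + 2k2 + 2k3 + k4) = 5.807207
w(0.72) ≈ 5.8072

5.8072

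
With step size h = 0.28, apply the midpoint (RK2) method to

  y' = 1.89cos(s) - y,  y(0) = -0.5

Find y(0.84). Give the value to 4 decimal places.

Midpoint: k1 = f(s_n, y_n); k2 = f(s_n + h/2, y_n + (h/2)·k1); y_{n+1} = y_n + h·k2.
s=0.000000, y=-0.500000:
  k1 = f(0.000000, -0.500000) = 2.390000
  k2 = f(0.140000, -0.165400) = 2.036908
  y ← -0.500000 + 0.28·2.036908 = 0.070334
s=0.280000, y=0.070334:
  k1 = f(0.280000, 0.070334) = 1.746060
  k2 = f(0.420000, 0.314783) = 1.410955
  y ← 0.070334 + 0.28·1.410955 = 0.465402
s=0.560000, y=0.465402:
  k1 = f(0.560000, 0.465402) = 1.135910
  k2 = f(0.700000, 0.624429) = 0.821122
  y ← 0.465402 + 0.28·0.821122 = 0.695316
y(0.84) ≈ 0.6953

0.6953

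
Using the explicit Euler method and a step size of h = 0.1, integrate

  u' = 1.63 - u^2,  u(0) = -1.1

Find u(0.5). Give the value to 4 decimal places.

-0.7847

Euler: u_{n+1} = u_n + h·f(t_n, u_n).
t=0.000000, u=-1.100000: f=0.420000 → u ← -1.100000 + 0.1·0.420000 = -1.058000
t=0.100000, u=-1.058000: f=0.510636 → u ← -1.058000 + 0.1·0.510636 = -1.006936
t=0.200000, u=-1.006936: f=0.616079 → u ← -1.006936 + 0.1·0.616079 = -0.945328
t=0.300000, u=-0.945328: f=0.736354 → u ← -0.945328 + 0.1·0.736354 = -0.871693
t=0.400000, u=-0.871693: f=0.870151 → u ← -0.871693 + 0.1·0.870151 = -0.784678
u(0.5) ≈ -0.7847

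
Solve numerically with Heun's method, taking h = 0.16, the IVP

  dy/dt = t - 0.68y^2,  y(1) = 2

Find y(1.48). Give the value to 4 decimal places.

1.6086

Heun: k1 = f(t_n, y_n); k2 = f(t_n + h, y_n + h·k1); y_{n+1} = y_n + (h/2)·(k1 + k2).
t=1.000000, y=2.000000:
  k1 = f(1.000000, 2.000000) = -1.720000
  k2 = f(1.160000, 1.724800) = -0.862956
  y ← 2.000000 + (0.16/2)·(-1.720000 + (-0.862956)) = 1.793364
t=1.160000, y=1.793364:
  k1 = f(1.160000, 1.793364) = -1.026984
  k2 = f(1.320000, 1.629046) = -0.484578
  y ← 1.793364 + (0.16/2)·(-1.026984 + (-0.484578)) = 1.672439
t=1.320000, y=1.672439:
  k1 = f(1.320000, 1.672439) = -0.581995
  k2 = f(1.480000, 1.579319) = -0.216090
  y ← 1.672439 + (0.16/2)·(-0.581995 + (-0.216090)) = 1.608592
y(1.48) ≈ 1.6086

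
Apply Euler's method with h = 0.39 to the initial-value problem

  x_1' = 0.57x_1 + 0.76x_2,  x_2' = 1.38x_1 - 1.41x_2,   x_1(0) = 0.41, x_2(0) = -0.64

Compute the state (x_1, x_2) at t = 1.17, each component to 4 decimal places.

Euler on (x_1,x_2): x_1_{n+1} = x_1_n + h·x_1', x_2_{n+1} = x_2_n + h·x_2'.
0.000000: (0.410000, -0.640000); f=(-0.252700, 1.468200) → (0.311447, -0.067402)
0.390000: (0.311447, -0.067402); f=(0.126299, 0.524834) → (0.360704, 0.137283)
0.780000: (0.360704, 0.137283); f=(0.309936, 0.304202) → (0.481579, 0.255922)
(x_1(1.17), x_2(1.17)) ≈ (0.4816, 0.2559)

0.4816, 0.2559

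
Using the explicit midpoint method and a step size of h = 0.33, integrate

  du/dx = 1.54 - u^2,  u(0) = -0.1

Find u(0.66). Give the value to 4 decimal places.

0.7785

Midpoint: k1 = f(x_n, u_n); k2 = f(x_n + h/2, u_n + (h/2)·k1); u_{n+1} = u_n + h·k2.
x=0.000000, u=-0.100000:
  k1 = f(0.000000, -0.100000) = 1.530000
  k2 = f(0.165000, 0.152450) = 1.516759
  u ← -0.100000 + 0.33·1.516759 = 0.400530
x=0.330000, u=0.400530:
  k1 = f(0.330000, 0.400530) = 1.379575
  k2 = f(0.495000, 0.628160) = 1.145415
  u ← 0.400530 + 0.33·1.145415 = 0.778517
u(0.66) ≈ 0.7785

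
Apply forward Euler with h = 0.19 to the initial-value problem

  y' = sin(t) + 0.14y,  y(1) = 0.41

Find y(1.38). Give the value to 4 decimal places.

Euler: y_{n+1} = y_n + h·f(t_n, y_n).
t=1.000000, y=0.410000: f=0.898871 → y ← 0.410000 + 0.19·0.898871 = 0.580785
t=1.190000, y=0.580785: f=1.009679 → y ← 0.580785 + 0.19·1.009679 = 0.772624
y(1.38) ≈ 0.7726

0.7726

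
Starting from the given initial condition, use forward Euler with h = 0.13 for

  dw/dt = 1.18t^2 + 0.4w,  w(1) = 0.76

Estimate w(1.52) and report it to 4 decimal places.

1.8788

Euler: w_{n+1} = w_n + h·f(t_n, w_n).
t=1.000000, w=0.760000: f=1.484000 → w ← 0.760000 + 0.13·1.484000 = 0.952920
t=1.130000, w=0.952920: f=1.887910 → w ← 0.952920 + 0.13·1.887910 = 1.198348
t=1.260000, w=1.198348: f=2.352707 → w ← 1.198348 + 0.13·2.352707 = 1.504200
t=1.390000, w=1.504200: f=2.881558 → w ← 1.504200 + 0.13·2.881558 = 1.878803
w(1.52) ≈ 1.8788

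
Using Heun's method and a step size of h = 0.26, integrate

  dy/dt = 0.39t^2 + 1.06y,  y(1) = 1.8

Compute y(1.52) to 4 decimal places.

Heun: k1 = f(t_n, y_n); k2 = f(t_n + h, y_n + h·k1); y_{n+1} = y_n + (h/2)·(k1 + k2).
t=1.000000, y=1.800000:
  k1 = f(1.000000, 1.800000) = 2.298000
  k2 = f(1.260000, 2.397480) = 3.160493
  y ← 1.800000 + (0.26/2)·(2.298000 + 3.160493) = 2.509604
t=1.260000, y=2.509604:
  k1 = f(1.260000, 2.509604) = 3.279344
  k2 = f(1.520000, 3.362234) = 4.465024
  y ← 2.509604 + (0.26/2)·(3.279344 + 4.465024) = 3.516372
y(1.52) ≈ 3.5164

3.5164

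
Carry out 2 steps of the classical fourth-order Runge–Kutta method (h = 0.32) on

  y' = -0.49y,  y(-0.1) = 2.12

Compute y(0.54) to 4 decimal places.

1.5493

RK4: k1 = f(x_n, y_n); k2 = f(x_n + h/2, y_n + (h/2)·k1); k3 = f(x_n + h/2, y_n + (h/2)·k2); k4 = f(x_n + h, y_n + h·k3); y_{n+1} = y_n + (h/6)·(k1 + 2k2 + 2k3 + k4).
x=-0.100000, y=2.120000:
  k1 = f(-0.100000, 2.120000) = -1.038800
  k2 = f(0.060000, 1.953792) = -0.957358
  k3 = f(0.060000, 1.966823) = -0.963743
  k4 = f(0.220000, 1.811602) = -0.887685
  y ← 2.120000 + (0.32/6)·(k1 + 2k2 + 2k3 + k4) = 1.812337
x=0.220000, y=1.812337:
  k1 = f(0.220000, 1.812337) = -0.888045
  k2 = f(0.380000, 1.670249) = -0.818422
  k3 = f(0.380000, 1.681389) = -0.823881
  k4 = f(0.540000, 1.548695) = -0.758860
  y ← 1.812337 + (0.32/6)·(k1 + 2k2 + 2k3 + k4) = 1.549323
y(0.54) ≈ 1.5493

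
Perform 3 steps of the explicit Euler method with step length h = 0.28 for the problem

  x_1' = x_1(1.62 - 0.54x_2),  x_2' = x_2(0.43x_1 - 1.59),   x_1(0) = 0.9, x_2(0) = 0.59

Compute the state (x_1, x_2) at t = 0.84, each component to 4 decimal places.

2.4178, 0.2092

Euler on (x_1,x_2): x_1_{n+1} = x_1_n + h·x_1', x_2_{n+1} = x_2_n + h·x_2'.
0.000000: (0.900000, 0.590000); f=(1.171260, -0.709770) → (1.227953, 0.391264)
0.280000: (1.227953, 0.391264); f=(1.729838, -0.415515) → (1.712308, 0.274920)
0.560000: (1.712308, 0.274920); f=(2.519734, -0.234701) → (2.417833, 0.209204)
(x_1(0.84), x_2(0.84)) ≈ (2.4178, 0.2092)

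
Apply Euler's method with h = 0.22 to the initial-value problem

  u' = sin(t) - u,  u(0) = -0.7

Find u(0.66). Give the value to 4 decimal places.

-0.2010

Euler: u_{n+1} = u_n + h·f(t_n, u_n).
t=0.000000, u=-0.700000: f=0.700000 → u ← -0.700000 + 0.22·0.700000 = -0.546000
t=0.220000, u=-0.546000: f=0.764230 → u ← -0.546000 + 0.22·0.764230 = -0.377869
t=0.440000, u=-0.377869: f=0.803809 → u ← -0.377869 + 0.22·0.803809 = -0.201032
u(0.66) ≈ -0.2010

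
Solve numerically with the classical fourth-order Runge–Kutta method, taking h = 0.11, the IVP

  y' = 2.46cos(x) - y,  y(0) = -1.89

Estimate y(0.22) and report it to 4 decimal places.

RK4: k1 = f(x_n, y_n); k2 = f(x_n + h/2, y_n + (h/2)·k1); k3 = f(x_n + h/2, y_n + (h/2)·k2); k4 = f(x_n + h, y_n + h·k3); y_{n+1} = y_n + (h/6)·(k1 + 2k2 + 2k3 + k4).
x=0.000000, y=-1.890000:
  k1 = f(0.000000, -1.890000) = 4.350000
  k2 = f(0.055000, -1.650750) = 4.107030
  k3 = f(0.055000, -1.664113) = 4.120394
  k4 = f(0.110000, -1.436757) = 3.881889
  y ← -1.890000 + (0.11/6)·(k1 + 2k2 + 2k3 + k4) = -1.437410
x=0.110000, y=-1.437410:
  k1 = f(0.110000, -1.437410) = 3.882542
  k2 = f(0.165000, -1.223870) = 3.650459
  k3 = f(0.165000, -1.236635) = 3.663224
  k4 = f(0.220000, -1.034455) = 3.435163
  y ← -1.437410 + (0.11/6)·(k1 + 2k2 + 2k3 + k4) = -1.035084
y(0.22) ≈ -1.0351

-1.0351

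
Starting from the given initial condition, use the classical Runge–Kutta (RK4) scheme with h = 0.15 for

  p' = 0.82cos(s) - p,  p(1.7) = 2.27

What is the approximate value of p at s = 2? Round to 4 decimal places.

RK4: k1 = f(s_n, p_n); k2 = f(s_n + h/2, p_n + (h/2)·k1); k3 = f(s_n + h/2, p_n + (h/2)·k2); k4 = f(s_n + h, p_n + h·k3); p_{n+1} = p_n + (h/6)·(k1 + 2k2 + 2k3 + k4).
s=1.700000, p=2.270000:
  k1 = f(1.700000, 2.270000) = -2.375652
  k2 = f(1.775000, 2.091826) = -2.258112
  k3 = f(1.775000, 2.100642) = -2.266927
  k4 = f(1.850000, 1.929961) = -2.155945
  p ← 2.270000 + (0.15/6)·(k1 + 2k2 + 2k3 + k4) = 1.930458
s=1.850000, p=1.930458:
  k1 = f(1.850000, 1.930458) = -2.156442
  k2 = f(1.925000, 1.768725) = -2.053137
  k3 = f(1.925000, 1.776473) = -2.060885
  k4 = f(2.000000, 1.621325) = -1.962566
  p ← 1.930458 + (0.15/6)·(k1 + 2k2 + 2k3 + k4) = 1.621782
p(2) ≈ 1.6218

1.6218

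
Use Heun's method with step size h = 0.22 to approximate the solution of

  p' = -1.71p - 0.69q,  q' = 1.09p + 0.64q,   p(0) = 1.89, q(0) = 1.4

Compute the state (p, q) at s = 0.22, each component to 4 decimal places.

1.0908, 1.9854

Heun on (p,q): k1 = f(s_n, state_n); k2 = f(s_n + h, state_n + h·k1); state_{n+1} = state_n + (h/2)·(k1 + k2).
0.000000: (1.890000, 1.400000)
  k1 = (-4.197900, 2.956100)
  predictor → (0.966462, 2.050342)
  k2 = (-3.067386, 2.365662)
  → (1.090819, 1.985394)
(p(0.22), q(0.22)) ≈ (1.0908, 1.9854)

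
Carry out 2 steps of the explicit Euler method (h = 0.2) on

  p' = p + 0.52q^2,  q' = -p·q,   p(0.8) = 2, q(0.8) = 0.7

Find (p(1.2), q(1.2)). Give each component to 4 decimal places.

2.9595, 0.2141

Euler on (p,q): p_{n+1} = p_n + h·p', q_{n+1} = q_n + h·q'.
0.800000: (2.000000, 0.700000); f=(2.254800, -1.400000) → (2.450960, 0.420000)
1.000000: (2.450960, 0.420000); f=(2.542688, -1.029403) → (2.959498, 0.214119)
(p(1.2), q(1.2)) ≈ (2.9595, 0.2141)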